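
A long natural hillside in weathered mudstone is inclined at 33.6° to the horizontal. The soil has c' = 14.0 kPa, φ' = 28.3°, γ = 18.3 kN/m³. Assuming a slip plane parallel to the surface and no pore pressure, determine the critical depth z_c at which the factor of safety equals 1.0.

z_c = 8.76 m

Setting FS = 1.00 in FS = [c' + γz cos²β tanφ'] / [γz sinβ cosβ] and solving for z:
z = c' / [γ cosβ (FS·sinβ − cosβ·tanφ')]
  = 14.0 / [18.3·cos33.6°·(1.00·sin33.6° − cos33.6°·tan28.3°)]
  = 14.0 / [18.3·0.8329·(1.00·0.5534 − 0.8329·0.5384)]
  = 14.0 / 1.5991 = 8.755 m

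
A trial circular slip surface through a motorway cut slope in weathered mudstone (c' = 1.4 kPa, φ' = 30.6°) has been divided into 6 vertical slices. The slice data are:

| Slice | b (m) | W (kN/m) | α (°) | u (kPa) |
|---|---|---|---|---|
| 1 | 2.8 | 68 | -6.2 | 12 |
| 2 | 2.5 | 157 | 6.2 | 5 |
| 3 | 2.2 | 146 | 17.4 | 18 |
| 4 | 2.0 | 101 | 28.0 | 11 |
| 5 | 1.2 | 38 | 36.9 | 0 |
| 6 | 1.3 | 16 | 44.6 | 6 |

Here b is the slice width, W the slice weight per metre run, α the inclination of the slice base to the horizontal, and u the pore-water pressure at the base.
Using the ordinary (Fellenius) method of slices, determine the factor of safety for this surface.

Ordinary method of slices: FS = Σ[c'·Δl_i + (W_i cosα_i − u_i·Δl_i)·tanφ'] / Σ W_i sinα_i, with Δl_i = b_i / cosα_i.
Slice 1: Δl = 2.8/cos(-6.2°) = 2.816 m; N'_1 = 68·cos(-6.2°) − 12·2.816 = 33.8; c'Δl = 3.94; W sinα = -7.3
Slice 2: Δl = 2.5/cos6.2° = 2.515 m; N'_2 = 157·cos6.2° − 5·2.515 = 143.5; c'Δl = 3.52; W sinα = 17.0
Slice 3: Δl = 2.2/cos17.4° = 2.305 m; N'_3 = 146·cos17.4° − 18·2.305 = 97.8; c'Δl = 3.23; W sinα = 43.7
Slice 4: Δl = 2.0/cos28.0° = 2.265 m; N'_4 = 101·cos28.0° − 11·2.265 = 64.3; c'Δl = 3.17; W sinα = 47.4
Slice 5: Δl = 1.2/cos36.9° = 1.501 m; N'_5 = 38·cos36.9° − 0·1.501 = 30.4; c'Δl = 2.10; W sinα = 22.8
Slice 6: Δl = 1.3/cos44.6° = 1.826 m; N'_6 = 16·cos44.6° − 6·1.826 = 0.4; c'Δl = 2.56; W sinα = 11.2
Σc'Δl = 18.5 kN/m; ΣN' = 370.2 kN/m; ΣW sinα = 134.7 kN/m
Resisting = 18.5 + 370.2·tan30.6° = 18.5 + 218.9 = 237.5 kN/m
FS = 237.5 / 134.7 = 1.762

FS = 1.76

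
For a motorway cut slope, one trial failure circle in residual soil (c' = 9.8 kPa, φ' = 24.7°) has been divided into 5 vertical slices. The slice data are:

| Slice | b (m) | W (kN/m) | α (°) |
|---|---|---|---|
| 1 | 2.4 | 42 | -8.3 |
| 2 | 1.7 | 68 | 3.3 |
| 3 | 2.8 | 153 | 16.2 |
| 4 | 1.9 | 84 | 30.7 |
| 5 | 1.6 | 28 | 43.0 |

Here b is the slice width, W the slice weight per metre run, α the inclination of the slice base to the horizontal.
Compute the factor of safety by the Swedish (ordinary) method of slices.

Ordinary method of slices: FS = Σ[c'·Δl_i + (W_i cosα_i)·tanφ'] / Σ W_i sinα_i, with Δl_i = b_i / cosα_i.
Slice 1: Δl = 2.4/cos(-8.3°) = 2.425 m; N'_1 = 42·cos(-8.3°) = 41.6; c'Δl = 23.77; W sinα = -6.1
Slice 2: Δl = 1.7/cos3.3° = 1.703 m; N'_2 = 68·cos3.3° = 67.9; c'Δl = 16.69; W sinα = 3.9
Slice 3: Δl = 2.8/cos16.2° = 2.916 m; N'_3 = 153·cos16.2° = 146.9; c'Δl = 28.57; W sinα = 42.7
Slice 4: Δl = 1.9/cos30.7° = 2.210 m; N'_4 = 84·cos30.7° = 72.2; c'Δl = 21.65; W sinα = 42.9
Slice 5: Δl = 1.6/cos43.0° = 2.188 m; N'_5 = 28·cos43.0° = 20.5; c'Δl = 21.44; W sinα = 19.1
Σc'Δl = 112.1 kN/m; ΣN' = 349.1 kN/m; ΣW sinα = 102.5 kN/m
Resisting = 112.1 + 349.1·tan24.7° = 112.1 + 160.6 = 272.7 kN/m
FS = 272.7 / 102.5 = 2.660

FS = 2.66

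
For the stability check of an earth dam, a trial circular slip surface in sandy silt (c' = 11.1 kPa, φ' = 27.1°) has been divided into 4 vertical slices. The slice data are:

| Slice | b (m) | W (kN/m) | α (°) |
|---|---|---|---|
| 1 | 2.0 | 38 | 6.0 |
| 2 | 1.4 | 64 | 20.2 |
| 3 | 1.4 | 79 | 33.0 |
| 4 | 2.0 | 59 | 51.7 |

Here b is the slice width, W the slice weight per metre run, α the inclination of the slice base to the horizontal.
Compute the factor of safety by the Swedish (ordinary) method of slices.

FS = 1.70

Ordinary method of slices: FS = Σ[c'·Δl_i + (W_i cosα_i)·tanφ'] / Σ W_i sinα_i, with Δl_i = b_i / cosα_i.
Slice 1: Δl = 2.0/cos6.0° = 2.011 m; N'_1 = 38·cos6.0° = 37.8; c'Δl = 22.32; W sinα = 4.0
Slice 2: Δl = 1.4/cos20.2° = 1.492 m; N'_2 = 64·cos20.2° = 60.1; c'Δl = 16.56; W sinα = 22.1
Slice 3: Δl = 1.4/cos33.0° = 1.669 m; N'_3 = 79·cos33.0° = 66.3; c'Δl = 18.53; W sinα = 43.0
Slice 4: Δl = 2.0/cos51.7° = 3.227 m; N'_4 = 59·cos51.7° = 36.6; c'Δl = 35.82; W sinα = 46.3
Σc'Δl = 93.2 kN/m; ΣN' = 200.7 kN/m; ΣW sinα = 115.4 kN/m
Resisting = 93.2 + 200.7·tan27.1° = 93.2 + 102.7 = 195.9 kN/m
FS = 195.9 / 115.4 = 1.698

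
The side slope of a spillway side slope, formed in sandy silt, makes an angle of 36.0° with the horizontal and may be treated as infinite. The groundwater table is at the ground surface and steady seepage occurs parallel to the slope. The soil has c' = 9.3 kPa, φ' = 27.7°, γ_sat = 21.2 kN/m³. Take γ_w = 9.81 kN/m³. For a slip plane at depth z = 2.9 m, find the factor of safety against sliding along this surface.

With seepage parallel to the slope and the water table at the surface, the effective normal stress on the slip plane uses the buoyant unit weight γ' = γ_sat − γ_w while the driving shear stress uses γ_sat:
FS = [c' + γ' z cos²β tanφ'] / [γ_sat z sinβ cosβ]
γ' = 21.2 − 9.81 = 11.39 kN/m³
Numerator = 9.3 + 11.39·2.9·cos²36.0°·tan27.7° = 9.3 + 11.39·2.9·0.6545·0.5250 = 20.650 kPa
Denominator = 21.2·2.9·sin36.0°·cos36.0° = 21.2·2.9·0.5878·0.8090 = 29.235 kPa
FS = 20.650 / 29.235 = 0.706

FS = 0.71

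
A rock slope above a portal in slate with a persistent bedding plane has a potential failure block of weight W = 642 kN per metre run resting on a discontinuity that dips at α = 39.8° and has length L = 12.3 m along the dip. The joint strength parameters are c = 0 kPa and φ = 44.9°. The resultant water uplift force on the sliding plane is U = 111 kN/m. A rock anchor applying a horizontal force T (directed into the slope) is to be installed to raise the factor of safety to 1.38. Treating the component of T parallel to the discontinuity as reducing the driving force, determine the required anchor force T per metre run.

Resolving forces along and normal to the sliding plane, with the horizontal anchor force T adding T·sinα to the effective normal force and T·cosα acting up the plane against the driving force:
FS = [cL + (W cosα − U + T sinα) tanφ] / [W sinα − T cosα]
Without the anchor: N' = 382.2 kN/m, driving T_d = 411.0 kN/m, resisting R = 0·12.3 + 382.2·tan44.9° = 380.9 kN/m, FS = 0.93.
Setting FS = 1.38 and solving for T:
1.38·(411.0 − T cos39.8°) = 380.9 + T sin39.8°·tan44.9°
T·(sin39.8°·tan44.9° + 1.38·cos39.8°) = 1.38·411.0 − 380.9
T·(0.6401·0.9965 + 1.38·0.7683) = 567.1 − 380.9 = 186.2
T·1.6981 = 186.2
T = 109.7 kN/m

T = 110 kN/m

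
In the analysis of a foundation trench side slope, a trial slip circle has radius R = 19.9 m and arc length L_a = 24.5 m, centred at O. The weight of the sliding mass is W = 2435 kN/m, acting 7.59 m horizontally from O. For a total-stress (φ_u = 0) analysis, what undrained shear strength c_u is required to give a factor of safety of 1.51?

c_u = 57.2 kPa

FS = c_u·L_a·R / (W·d), so c_u = FS·W·d / (L_a·R).
c_u = 1.51·2435·7.59 / (24.50·19.9) = 27907.3 / 487.55 = 57.24 kPa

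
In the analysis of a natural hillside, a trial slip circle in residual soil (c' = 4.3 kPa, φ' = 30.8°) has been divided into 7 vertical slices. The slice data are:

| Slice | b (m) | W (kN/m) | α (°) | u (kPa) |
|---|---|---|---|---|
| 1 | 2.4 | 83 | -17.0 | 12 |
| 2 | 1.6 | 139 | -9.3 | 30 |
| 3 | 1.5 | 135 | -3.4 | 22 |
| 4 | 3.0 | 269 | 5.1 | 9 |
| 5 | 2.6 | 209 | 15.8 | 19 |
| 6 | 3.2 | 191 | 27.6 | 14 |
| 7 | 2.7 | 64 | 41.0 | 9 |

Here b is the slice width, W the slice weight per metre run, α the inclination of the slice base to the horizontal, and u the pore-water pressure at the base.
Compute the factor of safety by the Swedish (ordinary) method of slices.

Ordinary method of slices: FS = Σ[c'·Δl_i + (W_i cosα_i − u_i·Δl_i)·tanφ'] / Σ W_i sinα_i, with Δl_i = b_i / cosα_i.
Slice 1: Δl = 2.4/cos(-17.0°) = 2.510 m; N'_1 = 83·cos(-17.0°) − 12·2.510 = 49.3; c'Δl = 10.79; W sinα = -24.3
Slice 2: Δl = 1.6/cos(-9.3°) = 1.621 m; N'_2 = 139·cos(-9.3°) − 30·1.621 = 88.5; c'Δl = 6.97; W sinα = -22.5
Slice 3: Δl = 1.5/cos(-3.4°) = 1.503 m; N'_3 = 135·cos(-3.4°) − 22·1.503 = 101.7; c'Δl = 6.46; W sinα = -8.0
Slice 4: Δl = 3.0/cos5.1° = 3.012 m; N'_4 = 269·cos5.1° − 9·3.012 = 240.8; c'Δl = 12.95; W sinα = 23.9
Slice 5: Δl = 2.6/cos15.8° = 2.702 m; N'_5 = 209·cos15.8° − 19·2.702 = 149.8; c'Δl = 11.62; W sinα = 56.9
Slice 6: Δl = 3.2/cos27.6° = 3.611 m; N'_6 = 191·cos27.6° − 14·3.611 = 118.7; c'Δl = 15.53; W sinα = 88.5
Slice 7: Δl = 2.7/cos41.0° = 3.578 m; N'_7 = 64·cos41.0° − 9·3.578 = 16.1; c'Δl = 15.38; W sinα = 42.0
Σc'Δl = 79.7 kN/m; ΣN' = 764.9 kN/m; ΣW sinα = 156.6 kN/m
Resisting = 79.7 + 764.9·tan30.8° = 79.7 + 456.0 = 535.7 kN/m
FS = 535.7 / 156.6 = 3.422

FS = 3.42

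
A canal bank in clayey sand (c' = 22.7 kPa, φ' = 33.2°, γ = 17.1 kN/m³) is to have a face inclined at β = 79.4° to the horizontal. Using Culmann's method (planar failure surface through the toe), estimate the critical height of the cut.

H_c = 14.19 m

Culmann's analysis gives the critical failure plane at α_cr = (β + φ')/2 = (79.4 + 33.2)/2 = 56.3°, and the critical height
H_c = (4c'/γ) · sinβ cosφ' / [1 − cos(β − φ')]
    = (4·22.7/17.1) · sin79.4°·cos33.2° / [1 − cos(46.2°)]
    = 5.310 · 0.9829·0.8368 / [1 − 0.6921]
    = 5.310 · 0.8225 / 0.3079
    = 14.19 m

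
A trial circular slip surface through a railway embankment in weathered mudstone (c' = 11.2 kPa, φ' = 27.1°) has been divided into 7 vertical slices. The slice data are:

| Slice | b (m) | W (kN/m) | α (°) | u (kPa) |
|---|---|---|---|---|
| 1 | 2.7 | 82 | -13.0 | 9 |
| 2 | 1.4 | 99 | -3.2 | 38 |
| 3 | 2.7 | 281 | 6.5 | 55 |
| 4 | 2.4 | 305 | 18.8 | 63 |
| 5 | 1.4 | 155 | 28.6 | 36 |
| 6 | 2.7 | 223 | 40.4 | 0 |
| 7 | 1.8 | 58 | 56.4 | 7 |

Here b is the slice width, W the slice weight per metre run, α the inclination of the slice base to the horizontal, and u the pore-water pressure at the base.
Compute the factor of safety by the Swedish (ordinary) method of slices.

FS = 1.38

Ordinary method of slices: FS = Σ[c'·Δl_i + (W_i cosα_i − u_i·Δl_i)·tanφ'] / Σ W_i sinα_i, with Δl_i = b_i / cosα_i.
Slice 1: Δl = 2.7/cos(-13.0°) = 2.771 m; N'_1 = 82·cos(-13.0°) − 9·2.771 = 55.0; c'Δl = 31.04; W sinα = -18.4
Slice 2: Δl = 1.4/cos(-3.2°) = 1.402 m; N'_2 = 99·cos(-3.2°) − 38·1.402 = 45.6; c'Δl = 15.70; W sinα = -5.5
Slice 3: Δl = 2.7/cos6.5° = 2.717 m; N'_3 = 281·cos6.5° − 55·2.717 = 129.7; c'Δl = 30.44; W sinα = 31.8
Slice 4: Δl = 2.4/cos18.8° = 2.535 m; N'_4 = 305·cos18.8° − 63·2.535 = 129.0; c'Δl = 28.39; W sinα = 98.3
Slice 5: Δl = 1.4/cos28.6° = 1.595 m; N'_5 = 155·cos28.6° − 36·1.595 = 78.7; c'Δl = 17.86; W sinα = 74.2
Slice 6: Δl = 2.7/cos40.4° = 3.545 m; N'_6 = 223·cos40.4° − 0·3.545 = 169.8; c'Δl = 39.71; W sinα = 144.5
Slice 7: Δl = 1.8/cos56.4° = 3.253 m; N'_7 = 58·cos56.4° − 7·3.253 = 9.3; c'Δl = 36.43; W sinα = 48.3
Σc'Δl = 199.6 kN/m; ΣN' = 617.1 kN/m; ΣW sinα = 373.2 kN/m
Resisting = 199.6 + 617.1·tan27.1° = 199.6 + 315.8 = 515.4 kN/m
FS = 515.4 / 373.2 = 1.381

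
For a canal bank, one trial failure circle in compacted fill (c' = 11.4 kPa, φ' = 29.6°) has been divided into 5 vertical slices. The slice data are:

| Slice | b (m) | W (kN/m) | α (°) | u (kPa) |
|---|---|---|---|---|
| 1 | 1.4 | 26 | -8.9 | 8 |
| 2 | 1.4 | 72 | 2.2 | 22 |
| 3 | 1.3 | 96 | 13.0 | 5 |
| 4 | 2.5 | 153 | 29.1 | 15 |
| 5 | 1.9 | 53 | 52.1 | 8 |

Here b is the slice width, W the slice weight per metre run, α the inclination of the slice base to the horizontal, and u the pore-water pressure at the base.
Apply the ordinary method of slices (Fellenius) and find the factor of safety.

Ordinary method of slices: FS = Σ[c'·Δl_i + (W_i cosα_i − u_i·Δl_i)·tanφ'] / Σ W_i sinα_i, with Δl_i = b_i / cosα_i.
Slice 1: Δl = 1.4/cos(-8.9°) = 1.417 m; N'_1 = 26·cos(-8.9°) − 8·1.417 = 14.4; c'Δl = 16.15; W sinα = -4.0
Slice 2: Δl = 1.4/cos2.2° = 1.401 m; N'_2 = 72·cos2.2° − 22·1.401 = 41.1; c'Δl = 15.97; W sinα = 2.8
Slice 3: Δl = 1.3/cos13.0° = 1.334 m; N'_3 = 96·cos13.0° − 5·1.334 = 86.9; c'Δl = 15.21; W sinα = 21.6
Slice 4: Δl = 2.5/cos29.1° = 2.861 m; N'_4 = 153·cos29.1° − 15·2.861 = 90.8; c'Δl = 32.62; W sinα = 74.4
Slice 5: Δl = 1.9/cos52.1° = 3.093 m; N'_5 = 53·cos52.1° − 8·3.093 = 7.8; c'Δl = 35.26; W sinα = 41.8
Σc'Δl = 115.2 kN/m; ΣN' = 240.9 kN/m; ΣW sinα = 136.6 kN/m
Resisting = 115.2 + 240.9·tan29.6° = 115.2 + 136.9 = 252.1 kN/m
FS = 252.1 / 136.6 = 1.846

FS = 1.85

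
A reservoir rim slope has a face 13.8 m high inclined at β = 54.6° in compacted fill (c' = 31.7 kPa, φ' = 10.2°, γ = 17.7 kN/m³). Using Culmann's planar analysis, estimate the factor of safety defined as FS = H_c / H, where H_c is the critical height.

H_c = (4c'/γ) · sinβ cosφ' / [1 − cos(β − φ')]
    = (4·31.7/17.7) · sin54.6°·cos10.2° / [1 − cos44.4°]
    = 7.164 · 0.8022 / 0.2855 = 20.13 m
FS = H_c / H = 20.13 / 13.8 = 1.459

FS = 1.46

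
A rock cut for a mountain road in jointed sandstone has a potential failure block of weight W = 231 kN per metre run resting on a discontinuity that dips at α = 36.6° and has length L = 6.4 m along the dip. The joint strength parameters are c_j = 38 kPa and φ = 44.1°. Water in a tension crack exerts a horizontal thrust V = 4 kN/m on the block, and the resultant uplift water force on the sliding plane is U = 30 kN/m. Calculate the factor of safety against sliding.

FS = 2.78

Resolving the block weight along and normal to the plane and applying the Mohr–Coulomb strength on the joint:
N' = W cosα − U − V sinα = 231·cos36.6° − 30 − 4·sin36.6° = 153.1 kN/m
Driving force T = W sinα + V cosα = 231·sin36.6° + 4·cos36.6° = 140.9 kN/m
Resisting force R = c_j·L + N'·tanφ = 38·6.4 + 153.1·tan44.1° = 243.2 + 148.3 = 391.5 kN/m
FS = R / T = 391.5 / 140.9 = 2.778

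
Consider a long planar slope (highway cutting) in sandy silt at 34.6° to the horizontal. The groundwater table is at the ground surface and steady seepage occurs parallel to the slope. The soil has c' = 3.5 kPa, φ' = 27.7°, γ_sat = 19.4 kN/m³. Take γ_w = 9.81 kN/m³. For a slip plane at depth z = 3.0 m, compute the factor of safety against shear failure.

With seepage parallel to the slope and the water table at the surface, the effective normal stress on the slip plane uses the buoyant unit weight γ' = γ_sat − γ_w while the driving shear stress uses γ_sat:
FS = [c' + γ' z cos²β tanφ'] / [γ_sat z sinβ cosβ]
γ' = 19.4 − 9.81 = 9.59 kN/m³
Numerator = 3.5 + 9.59·3.0·cos²34.6°·tan27.7° = 3.5 + 9.59·3.0·0.6776·0.5250 = 13.734 kPa
Denominator = 19.4·3.0·sin34.6°·cos34.6° = 19.4·3.0·0.5678·0.8231 = 27.203 kPa
FS = 13.734 / 27.203 = 0.505

FS = 0.50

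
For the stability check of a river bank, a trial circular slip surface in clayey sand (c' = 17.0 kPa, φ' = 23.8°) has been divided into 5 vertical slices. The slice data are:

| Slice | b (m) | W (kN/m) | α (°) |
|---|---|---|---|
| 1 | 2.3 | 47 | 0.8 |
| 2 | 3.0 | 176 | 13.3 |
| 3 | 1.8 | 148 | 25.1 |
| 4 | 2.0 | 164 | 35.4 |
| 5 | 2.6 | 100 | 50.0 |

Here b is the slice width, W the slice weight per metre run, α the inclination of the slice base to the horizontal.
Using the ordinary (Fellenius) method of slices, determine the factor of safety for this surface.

Ordinary method of slices: FS = Σ[c'·Δl_i + (W_i cosα_i)·tanφ'] / Σ W_i sinα_i, with Δl_i = b_i / cosα_i.
Slice 1: Δl = 2.3/cos0.8° = 2.300 m; N'_1 = 47·cos0.8° = 47.0; c'Δl = 39.10; W sinα = 0.7
Slice 2: Δl = 3.0/cos13.3° = 3.083 m; N'_2 = 176·cos13.3° = 171.3; c'Δl = 52.41; W sinα = 40.5
Slice 3: Δl = 1.8/cos25.1° = 1.988 m; N'_3 = 148·cos25.1° = 134.0; c'Δl = 33.79; W sinα = 62.8
Slice 4: Δl = 2.0/cos35.4° = 2.454 m; N'_4 = 164·cos35.4° = 133.7; c'Δl = 41.71; W sinα = 95.0
Slice 5: Δl = 2.6/cos50.0° = 4.045 m; N'_5 = 100·cos50.0° = 64.3; c'Δl = 68.76; W sinα = 76.6
Σc'Δl = 235.8 kN/m; ΣN' = 550.3 kN/m; ΣW sinα = 275.5 kN/m
Resisting = 235.8 + 550.3·tan23.8° = 235.8 + 242.7 = 478.5 kN/m
FS = 478.5 / 275.5 = 1.737

FS = 1.74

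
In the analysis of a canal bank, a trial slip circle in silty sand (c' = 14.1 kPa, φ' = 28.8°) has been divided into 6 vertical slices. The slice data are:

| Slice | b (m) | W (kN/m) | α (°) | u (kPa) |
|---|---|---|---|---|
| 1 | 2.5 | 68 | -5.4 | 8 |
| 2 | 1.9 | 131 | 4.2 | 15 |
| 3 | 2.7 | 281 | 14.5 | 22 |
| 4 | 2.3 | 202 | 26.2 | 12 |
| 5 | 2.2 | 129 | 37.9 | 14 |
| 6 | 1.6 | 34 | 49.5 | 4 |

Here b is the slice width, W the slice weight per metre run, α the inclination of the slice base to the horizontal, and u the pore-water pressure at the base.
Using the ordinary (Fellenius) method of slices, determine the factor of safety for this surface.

FS = 1.99

Ordinary method of slices: FS = Σ[c'·Δl_i + (W_i cosα_i − u_i·Δl_i)·tanφ'] / Σ W_i sinα_i, with Δl_i = b_i / cosα_i.
Slice 1: Δl = 2.5/cos(-5.4°) = 2.511 m; N'_1 = 68·cos(-5.4°) − 8·2.511 = 47.6; c'Δl = 35.41; W sinα = -6.4
Slice 2: Δl = 1.9/cos4.2° = 1.905 m; N'_2 = 131·cos4.2° − 15·1.905 = 102.1; c'Δl = 26.86; W sinα = 9.6
Slice 3: Δl = 2.7/cos14.5° = 2.789 m; N'_3 = 281·cos14.5° − 22·2.789 = 210.7; c'Δl = 39.32; W sinα = 70.4
Slice 4: Δl = 2.3/cos26.2° = 2.563 m; N'_4 = 202·cos26.2° − 12·2.563 = 150.5; c'Δl = 36.14; W sinα = 89.2
Slice 5: Δl = 2.2/cos37.9° = 2.788 m; N'_5 = 129·cos37.9° − 14·2.788 = 62.8; c'Δl = 39.31; W sinα = 79.2
Slice 6: Δl = 1.6/cos49.5° = 2.464 m; N'_6 = 34·cos49.5° − 4·2.464 = 12.2; c'Δl = 34.74; W sinα = 25.9
Σc'Δl = 211.8 kN/m; ΣN' = 585.8 kN/m; ΣW sinα = 267.8 kN/m
Resisting = 211.8 + 585.8·tan28.8° = 211.8 + 322.1 = 533.9 kN/m
FS = 533.9 / 267.8 = 1.993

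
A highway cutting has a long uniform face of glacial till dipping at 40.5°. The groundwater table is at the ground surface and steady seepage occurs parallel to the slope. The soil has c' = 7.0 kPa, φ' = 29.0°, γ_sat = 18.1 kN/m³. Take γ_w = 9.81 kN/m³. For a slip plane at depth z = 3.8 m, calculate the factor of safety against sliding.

FS = 0.50

With seepage parallel to the slope and the water table at the surface, the effective normal stress on the slip plane uses the buoyant unit weight γ' = γ_sat − γ_w while the driving shear stress uses γ_sat:
FS = [c' + γ' z cos²β tanφ'] / [γ_sat z sinβ cosβ]
γ' = 18.1 − 9.81 = 8.29 kN/m³
Numerator = 7.0 + 8.29·3.8·cos²40.5°·tan29.0° = 7.0 + 8.29·3.8·0.5782·0.5543 = 17.097 kPa
Denominator = 18.1·3.8·sin40.5°·cos40.5° = 18.1·3.8·0.6494·0.7604 = 33.967 kPa
FS = 17.097 / 33.967 = 0.503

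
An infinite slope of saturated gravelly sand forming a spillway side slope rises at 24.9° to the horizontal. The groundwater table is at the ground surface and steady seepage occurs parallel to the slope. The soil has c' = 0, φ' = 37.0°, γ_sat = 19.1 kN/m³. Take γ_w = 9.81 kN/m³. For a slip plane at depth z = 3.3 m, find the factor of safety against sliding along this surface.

FS = 0.79

With seepage parallel to the slope and the water table at the surface, the effective normal stress on the slip plane uses the buoyant unit weight γ' = γ_sat − γ_w while the driving shear stress uses γ_sat:
FS = [c' + γ' z cos²β tanφ'] / [γ_sat z sinβ cosβ]
(For c' = 0 this reduces to FS = (γ'/γ_sat)·tanφ'/tanβ.)
γ' = 19.1 − 9.81 = 9.29 kN/m³
Numerator = 0.0 + 9.29·3.3·cos²24.9°·tan37.0° = 0.0 + 9.29·3.3·0.8227·0.7536 = 19.006 kPa
Denominator = 19.1·3.3·sin24.9°·cos24.9° = 19.1·3.3·0.4210·0.9070 = 24.071 kPa
FS = 19.006 / 24.071 = 0.790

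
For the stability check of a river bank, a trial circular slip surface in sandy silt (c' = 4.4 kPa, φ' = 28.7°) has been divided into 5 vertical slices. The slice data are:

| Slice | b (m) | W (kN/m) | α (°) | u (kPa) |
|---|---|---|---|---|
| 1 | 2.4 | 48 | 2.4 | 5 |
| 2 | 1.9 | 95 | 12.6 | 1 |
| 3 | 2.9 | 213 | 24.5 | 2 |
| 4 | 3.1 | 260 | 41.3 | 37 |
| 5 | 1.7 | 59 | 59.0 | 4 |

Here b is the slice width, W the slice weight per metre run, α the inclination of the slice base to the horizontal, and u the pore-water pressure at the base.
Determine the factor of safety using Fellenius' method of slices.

FS = 0.81

Ordinary method of slices: FS = Σ[c'·Δl_i + (W_i cosα_i − u_i·Δl_i)·tanφ'] / Σ W_i sinα_i, with Δl_i = b_i / cosα_i.
Slice 1: Δl = 2.4/cos2.4° = 2.402 m; N'_1 = 48·cos2.4° − 5·2.402 = 35.9; c'Δl = 10.57; W sinα = 2.0
Slice 2: Δl = 1.9/cos12.6° = 1.947 m; N'_2 = 95·cos12.6° − 1·1.947 = 90.8; c'Δl = 8.57; W sinα = 20.7
Slice 3: Δl = 2.9/cos24.5° = 3.187 m; N'_3 = 213·cos24.5° − 2·3.187 = 187.4; c'Δl = 14.02; W sinα = 88.3
Slice 4: Δl = 3.1/cos41.3° = 4.126 m; N'_4 = 260·cos41.3° − 37·4.126 = 42.7; c'Δl = 18.16; W sinα = 171.6
Slice 5: Δl = 1.7/cos59.0° = 3.301 m; N'_5 = 59·cos59.0° − 4·3.301 = 17.2; c'Δl = 14.52; W sinα = 50.6
Σc'Δl = 65.8 kN/m; ΣN' = 374.0 kN/m; ΣW sinα = 333.2 kN/m
Resisting = 65.8 + 374.0·tan28.7° = 65.8 + 204.8 = 270.6 kN/m
FS = 270.6 / 333.2 = 0.812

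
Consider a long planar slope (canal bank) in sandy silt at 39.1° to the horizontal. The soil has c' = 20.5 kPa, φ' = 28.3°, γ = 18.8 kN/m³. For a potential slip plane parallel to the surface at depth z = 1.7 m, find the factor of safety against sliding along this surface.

FS = 1.97

For an infinite slope with a slip plane parallel to the surface (no pore pressure): FS = [c' + γz cos²β tanφ'] / [γz sinβ cosβ].
γz = 18.8·1.7 = 31.96 kN/m²
Numerator = 20.5 + 31.96·cos²39.1°·tan28.3° = 20.5 + 31.96·0.6022·0.5384 = 30.864 kPa
Denominator = 31.96·sin39.1°·cos39.1° = 31.96·0.6307·0.7760 = 15.642 kPa
FS = 30.864 / 15.642 = 1.973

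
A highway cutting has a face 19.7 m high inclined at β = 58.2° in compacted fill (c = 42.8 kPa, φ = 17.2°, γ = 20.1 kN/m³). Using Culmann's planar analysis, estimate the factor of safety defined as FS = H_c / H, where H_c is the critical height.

FS = 1.43

H_c = (4c/γ) · sinβ cosφ / [1 − cos(β − φ)]
    = (4·42.8/20.1) · sin58.2°·cos17.2° / [1 − cos41.0°]
    = 8.517 · 0.8119 / 0.2453 = 28.19 m
FS = H_c / H = 28.19 / 19.7 = 1.431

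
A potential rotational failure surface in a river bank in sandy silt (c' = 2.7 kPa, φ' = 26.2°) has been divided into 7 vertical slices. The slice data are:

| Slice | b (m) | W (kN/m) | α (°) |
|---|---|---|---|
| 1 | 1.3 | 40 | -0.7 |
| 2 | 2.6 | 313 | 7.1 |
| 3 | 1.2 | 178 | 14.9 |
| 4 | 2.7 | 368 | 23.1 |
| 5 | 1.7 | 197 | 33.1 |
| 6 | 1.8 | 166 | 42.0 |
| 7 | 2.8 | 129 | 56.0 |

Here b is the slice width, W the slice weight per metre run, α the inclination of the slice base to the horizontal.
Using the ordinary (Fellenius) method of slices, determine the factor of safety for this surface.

FS = 1.17

Ordinary method of slices: FS = Σ[c'·Δl_i + (W_i cosα_i)·tanφ'] / Σ W_i sinα_i, with Δl_i = b_i / cosα_i.
Slice 1: Δl = 1.3/cos(-0.7°) = 1.300 m; N'_1 = 40·cos(-0.7°) = 40.0; c'Δl = 3.51; W sinα = -0.5
Slice 2: Δl = 2.6/cos7.1° = 2.620 m; N'_2 = 313·cos7.1° = 310.6; c'Δl = 7.07; W sinα = 38.7
Slice 3: Δl = 1.2/cos14.9° = 1.242 m; N'_3 = 178·cos14.9° = 172.0; c'Δl = 3.35; W sinα = 45.8
Slice 4: Δl = 2.7/cos23.1° = 2.935 m; N'_4 = 368·cos23.1° = 338.5; c'Δl = 7.93; W sinα = 144.4
Slice 5: Δl = 1.7/cos33.1° = 2.029 m; N'_5 = 197·cos33.1° = 165.0; c'Δl = 5.48; W sinα = 107.6
Slice 6: Δl = 1.8/cos42.0° = 2.422 m; N'_6 = 166·cos42.0° = 123.4; c'Δl = 6.54; W sinα = 111.1
Slice 7: Δl = 2.8/cos56.0° = 5.007 m; N'_7 = 129·cos56.0° = 72.1; c'Δl = 13.52; W sinα = 106.9
Σc'Δl = 47.4 kN/m; ΣN' = 1221.6 kN/m; ΣW sinα = 554.0 kN/m
Resisting = 47.4 + 1221.6·tan26.2° = 47.4 + 601.1 = 648.5 kN/m
FS = 648.5 / 554.0 = 1.171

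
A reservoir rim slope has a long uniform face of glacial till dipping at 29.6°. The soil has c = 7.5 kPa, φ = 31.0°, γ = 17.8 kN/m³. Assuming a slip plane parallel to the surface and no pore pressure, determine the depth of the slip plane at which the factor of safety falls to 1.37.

Setting FS = 1.37 in FS = [c + γz cos²β tanφ] / [γz sinβ cosβ] and solving for z:
z = c / [γ cosβ (FS·sinβ − cosβ·tanφ)]
  = 7.5 / [17.8·cos29.6°·(1.37·sin29.6° − cos29.6°·tan31.0°)]
  = 7.5 / [17.8·0.8695·(1.37·0.4939 − 0.8695·0.6009)]
  = 7.5 / 2.3874 = 3.141 m

z = 3.14 m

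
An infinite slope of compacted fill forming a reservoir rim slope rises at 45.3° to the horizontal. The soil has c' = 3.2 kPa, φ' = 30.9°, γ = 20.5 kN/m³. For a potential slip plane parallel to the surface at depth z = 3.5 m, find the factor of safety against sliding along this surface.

For an infinite slope with a slip plane parallel to the surface (no pore pressure): FS = [c' + γz cos²β tanφ'] / [γz sinβ cosβ].
γz = 20.5·3.5 = 71.75 kN/m²
Numerator = 3.2 + 71.75·cos²45.3°·tan30.9° = 3.2 + 71.75·0.4948·0.5985 = 24.446 kPa
Denominator = 71.75·sin45.3°·cos45.3° = 71.75·0.7108·0.7034 = 35.873 kPa
FS = 24.446 / 35.873 = 0.681

FS = 0.68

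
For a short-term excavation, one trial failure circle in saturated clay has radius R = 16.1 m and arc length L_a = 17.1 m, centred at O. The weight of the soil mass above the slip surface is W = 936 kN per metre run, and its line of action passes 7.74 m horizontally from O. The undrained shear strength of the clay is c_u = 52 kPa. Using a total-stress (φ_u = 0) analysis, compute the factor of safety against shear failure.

Taking moments about the centre O, the resisting moment is provided by the undrained shear strength acting along the arc:
M_R = c_u·L_a·R = 52·17.10·16.1 = 14316.1 kN·m/m
M_D = W·d = 936·7.74 = 7244.6 kN·m/m
FS = M_R / M_D = 14316.1 / 7244.6 = 1.976

FS = 1.98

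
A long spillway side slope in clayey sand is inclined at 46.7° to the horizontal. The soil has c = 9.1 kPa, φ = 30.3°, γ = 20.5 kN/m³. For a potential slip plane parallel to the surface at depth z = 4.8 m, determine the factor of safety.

FS = 0.74

For an infinite slope with a slip plane parallel to the surface (no pore pressure): FS = [c + γz cos²β tanφ] / [γz sinβ cosβ].
γz = 20.5·4.8 = 98.40 kN/m²
Numerator = 9.1 + 98.40·cos²46.7°·tan30.3° = 9.1 + 98.40·0.4703·0.5844 = 36.145 kPa
Denominator = 98.40·sin46.7°·cos46.7° = 98.40·0.7278·0.6858 = 49.113 kPa
FS = 36.145 / 49.113 = 0.736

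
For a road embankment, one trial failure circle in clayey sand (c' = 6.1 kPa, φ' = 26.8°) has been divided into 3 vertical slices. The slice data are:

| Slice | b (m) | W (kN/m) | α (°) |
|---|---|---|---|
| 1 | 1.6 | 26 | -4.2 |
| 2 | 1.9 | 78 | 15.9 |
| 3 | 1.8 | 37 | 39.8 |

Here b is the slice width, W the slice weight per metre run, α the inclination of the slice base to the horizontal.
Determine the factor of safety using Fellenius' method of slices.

Ordinary method of slices: FS = Σ[c'·Δl_i + (W_i cosα_i)·tanφ'] / Σ W_i sinα_i, with Δl_i = b_i / cosα_i.
Slice 1: Δl = 1.6/cos(-4.2°) = 1.604 m; N'_1 = 26·cos(-4.2°) = 25.9; c'Δl = 9.79; W sinα = -1.9
Slice 2: Δl = 1.9/cos15.9° = 1.976 m; N'_2 = 78·cos15.9° = 75.0; c'Δl = 12.05; W sinα = 21.4
Slice 3: Δl = 1.8/cos39.8° = 2.343 m; N'_3 = 37·cos39.8° = 28.4; c'Δl = 14.29; W sinα = 23.7
Σc'Δl = 36.1 kN/m; ΣN' = 129.4 kN/m; ΣW sinα = 43.1 kN/m
Resisting = 36.1 + 129.4·tan26.8° = 36.1 + 65.4 = 101.5 kN/m
FS = 101.5 / 43.1 = 2.352

FS = 2.35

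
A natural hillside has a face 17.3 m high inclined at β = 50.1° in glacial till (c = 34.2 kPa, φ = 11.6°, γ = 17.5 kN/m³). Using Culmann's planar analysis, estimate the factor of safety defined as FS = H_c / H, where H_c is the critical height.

H_c = (4c/γ) · sinβ cosφ / [1 − cos(β − φ)]
    = (4·34.2/17.5) · sin50.1°·cos11.6° / [1 − cos38.5°]
    = 7.817 · 0.7515 / 0.2174 = 27.02 m
FS = H_c / H = 27.02 / 17.3 = 1.562

FS = 1.56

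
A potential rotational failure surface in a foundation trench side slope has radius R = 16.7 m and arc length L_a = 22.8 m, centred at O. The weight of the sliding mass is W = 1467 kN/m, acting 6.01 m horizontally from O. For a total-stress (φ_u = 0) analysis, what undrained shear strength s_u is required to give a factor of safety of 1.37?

s_u = 31.7 kPa

FS = s_u·L_a·R / (W·d), so s_u = FS·W·d / (L_a·R).
s_u = 1.37·1467·6.01 / (22.80·16.7) = 12078.8 / 380.76 = 31.72 kPa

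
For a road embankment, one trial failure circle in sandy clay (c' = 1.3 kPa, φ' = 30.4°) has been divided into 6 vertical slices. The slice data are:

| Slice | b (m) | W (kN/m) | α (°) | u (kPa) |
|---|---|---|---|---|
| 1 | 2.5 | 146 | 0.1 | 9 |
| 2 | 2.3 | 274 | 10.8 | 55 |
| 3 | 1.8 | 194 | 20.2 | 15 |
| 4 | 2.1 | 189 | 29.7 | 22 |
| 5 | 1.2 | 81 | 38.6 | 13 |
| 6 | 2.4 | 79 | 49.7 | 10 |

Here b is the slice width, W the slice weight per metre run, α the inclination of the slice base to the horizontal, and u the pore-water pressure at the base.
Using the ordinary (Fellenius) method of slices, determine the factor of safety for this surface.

FS = 1.12

Ordinary method of slices: FS = Σ[c'·Δl_i + (W_i cosα_i − u_i·Δl_i)·tanφ'] / Σ W_i sinα_i, with Δl_i = b_i / cosα_i.
Slice 1: Δl = 2.5/cos0.1° = 2.500 m; N'_1 = 146·cos0.1° − 9·2.500 = 123.5; c'Δl = 3.25; W sinα = 0.3
Slice 2: Δl = 2.3/cos10.8° = 2.341 m; N'_2 = 274·cos10.8° − 55·2.341 = 140.4; c'Δl = 3.04; W sinα = 51.3
Slice 3: Δl = 1.8/cos20.2° = 1.918 m; N'_3 = 194·cos20.2° − 15·1.918 = 153.3; c'Δl = 2.49; W sinα = 67.0
Slice 4: Δl = 2.1/cos29.7° = 2.418 m; N'_4 = 189·cos29.7° − 22·2.418 = 111.0; c'Δl = 3.14; W sinα = 93.6
Slice 5: Δl = 1.2/cos38.6° = 1.535 m; N'_5 = 81·cos38.6° − 13·1.535 = 43.3; c'Δl = 2.00; W sinα = 50.5
Slice 6: Δl = 2.4/cos49.7° = 3.711 m; N'_6 = 79·cos49.7° − 10·3.711 = 14.0; c'Δl = 4.82; W sinα = 60.3
Σc'Δl = 18.8 kN/m; ΣN' = 585.5 kN/m; ΣW sinα = 323.0 kN/m
Resisting = 18.8 + 585.5·tan30.4° = 18.8 + 343.5 = 362.2 kN/m
FS = 362.2 / 323.0 = 1.121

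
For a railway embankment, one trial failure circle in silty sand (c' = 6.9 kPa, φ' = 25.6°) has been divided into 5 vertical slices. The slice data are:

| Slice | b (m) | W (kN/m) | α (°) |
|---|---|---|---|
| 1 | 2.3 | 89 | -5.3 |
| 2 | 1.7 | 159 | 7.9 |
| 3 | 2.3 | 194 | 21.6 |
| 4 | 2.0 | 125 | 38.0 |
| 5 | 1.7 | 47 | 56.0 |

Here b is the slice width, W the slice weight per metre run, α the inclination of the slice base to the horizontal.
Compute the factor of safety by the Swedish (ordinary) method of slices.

FS = 1.73

Ordinary method of slices: FS = Σ[c'·Δl_i + (W_i cosα_i)·tanφ'] / Σ W_i sinα_i, with Δl_i = b_i / cosα_i.
Slice 1: Δl = 2.3/cos(-5.3°) = 2.310 m; N'_1 = 89·cos(-5.3°) = 88.6; c'Δl = 15.94; W sinα = -8.2
Slice 2: Δl = 1.7/cos7.9° = 1.716 m; N'_2 = 159·cos7.9° = 157.5; c'Δl = 11.84; W sinα = 21.9
Slice 3: Δl = 2.3/cos21.6° = 2.474 m; N'_3 = 194·cos21.6° = 180.4; c'Δl = 17.07; W sinα = 71.4
Slice 4: Δl = 2.0/cos38.0° = 2.538 m; N'_4 = 125·cos38.0° = 98.5; c'Δl = 17.51; W sinα = 77.0
Slice 5: Δl = 1.7/cos56.0° = 3.040 m; N'_5 = 47·cos56.0° = 26.3; c'Δl = 20.98; W sinα = 39.0
Σc'Δl = 83.3 kN/m; ΣN' = 551.3 kN/m; ΣW sinα = 201.0 kN/m
Resisting = 83.3 + 551.3·tan25.6° = 83.3 + 264.1 = 347.5 kN/m
FS = 347.5 / 201.0 = 1.729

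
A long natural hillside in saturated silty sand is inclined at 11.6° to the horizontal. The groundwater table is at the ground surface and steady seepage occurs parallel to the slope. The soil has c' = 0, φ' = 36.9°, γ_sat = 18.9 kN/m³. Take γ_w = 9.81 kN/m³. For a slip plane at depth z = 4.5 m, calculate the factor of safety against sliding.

With seepage parallel to the slope and the water table at the surface, the effective normal stress on the slip plane uses the buoyant unit weight γ' = γ_sat − γ_w while the driving shear stress uses γ_sat:
FS = [c' + γ' z cos²β tanφ'] / [γ_sat z sinβ cosβ]
(For c' = 0 this reduces to FS = (γ'/γ_sat)·tanφ'/tanβ.)
γ' = 18.9 − 9.81 = 9.09 kN/m³
Numerator = 0.0 + 9.09·4.5·cos²11.6°·tan36.9° = 0.0 + 9.09·4.5·0.9596·0.7508 = 29.471 kPa
Denominator = 18.9·4.5·sin11.6°·cos11.6° = 18.9·4.5·0.2011·0.9796 = 16.752 kPa
FS = 29.471 / 16.752 = 1.759

FS = 1.76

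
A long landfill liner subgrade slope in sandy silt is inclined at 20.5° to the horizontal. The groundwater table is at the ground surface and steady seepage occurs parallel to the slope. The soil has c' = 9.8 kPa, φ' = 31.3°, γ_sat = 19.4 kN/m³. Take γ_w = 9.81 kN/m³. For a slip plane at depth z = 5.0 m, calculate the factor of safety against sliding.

With seepage parallel to the slope and the water table at the surface, the effective normal stress on the slip plane uses the buoyant unit weight γ' = γ_sat − γ_w while the driving shear stress uses γ_sat:
FS = [c' + γ' z cos²β tanφ'] / [γ_sat z sinβ cosβ]
γ' = 19.4 − 9.81 = 9.59 kN/m³
Numerator = 9.8 + 9.59·5.0·cos²20.5°·tan31.3° = 9.8 + 9.59·5.0·0.8774·0.6080 = 35.378 kPa
Denominator = 19.4·5.0·sin20.5°·cos20.5° = 19.4·5.0·0.3502·0.9367 = 31.819 kPa
FS = 35.378 / 31.819 = 1.112

FS = 1.11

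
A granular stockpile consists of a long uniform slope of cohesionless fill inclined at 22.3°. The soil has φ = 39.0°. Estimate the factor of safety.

For a dry cohesionless infinite slope the factor of safety is FS = tanφ / tanβ.
FS = tan39.0° / tan22.3° = 0.8098 / 0.4101 = 1.974

FS = 1.97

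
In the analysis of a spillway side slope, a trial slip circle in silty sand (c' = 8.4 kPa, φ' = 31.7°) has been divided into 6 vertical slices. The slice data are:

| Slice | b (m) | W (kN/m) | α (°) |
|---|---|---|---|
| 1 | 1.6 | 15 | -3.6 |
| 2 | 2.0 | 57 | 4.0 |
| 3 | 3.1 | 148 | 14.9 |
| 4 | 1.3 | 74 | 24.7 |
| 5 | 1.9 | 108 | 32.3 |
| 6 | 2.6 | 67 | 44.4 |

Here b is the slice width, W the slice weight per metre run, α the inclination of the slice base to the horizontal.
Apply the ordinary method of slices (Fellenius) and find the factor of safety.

FS = 2.15

Ordinary method of slices: FS = Σ[c'·Δl_i + (W_i cosα_i)·tanφ'] / Σ W_i sinα_i, with Δl_i = b_i / cosα_i.
Slice 1: Δl = 1.6/cos(-3.6°) = 1.603 m; N'_1 = 15·cos(-3.6°) = 15.0; c'Δl = 13.47; W sinα = -0.9
Slice 2: Δl = 2.0/cos4.0° = 2.005 m; N'_2 = 57·cos4.0° = 56.9; c'Δl = 16.84; W sinα = 4.0
Slice 3: Δl = 3.1/cos14.9° = 3.208 m; N'_3 = 148·cos14.9° = 143.0; c'Δl = 26.95; W sinα = 38.1
Slice 4: Δl = 1.3/cos24.7° = 1.431 m; N'_4 = 74·cos24.7° = 67.2; c'Δl = 12.02; W sinα = 30.9
Slice 5: Δl = 1.9/cos32.3° = 2.248 m; N'_5 = 108·cos32.3° = 91.3; c'Δl = 18.88; W sinα = 57.7
Slice 6: Δl = 2.6/cos44.4° = 3.639 m; N'_6 = 67·cos44.4° = 47.9; c'Δl = 30.57; W sinα = 46.9
Σc'Δl = 118.7 kN/m; ΣN' = 421.2 kN/m; ΣW sinα = 176.6 kN/m
Resisting = 118.7 + 421.2·tan31.7° = 118.7 + 260.2 = 378.9 kN/m
FS = 378.9 / 176.6 = 2.145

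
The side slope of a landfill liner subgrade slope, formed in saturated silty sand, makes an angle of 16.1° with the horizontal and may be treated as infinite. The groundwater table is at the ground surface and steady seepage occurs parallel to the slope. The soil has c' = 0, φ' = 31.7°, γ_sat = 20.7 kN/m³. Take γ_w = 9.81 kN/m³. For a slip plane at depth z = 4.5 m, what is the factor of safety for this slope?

FS = 1.13

With seepage parallel to the slope and the water table at the surface, the effective normal stress on the slip plane uses the buoyant unit weight γ' = γ_sat − γ_w while the driving shear stress uses γ_sat:
FS = [c' + γ' z cos²β tanφ'] / [γ_sat z sinβ cosβ]
(For c' = 0 this reduces to FS = (γ'/γ_sat)·tanφ'/tanβ.)
γ' = 20.7 − 9.81 = 10.89 kN/m³
Numerator = 0.0 + 10.89·4.5·cos²16.1°·tan31.7° = 0.0 + 10.89·4.5·0.9231·0.6176 = 27.939 kPa
Denominator = 20.7·4.5·sin16.1°·cos16.1° = 20.7·4.5·0.2773·0.9608 = 24.819 kPa
FS = 27.939 / 24.819 = 1.126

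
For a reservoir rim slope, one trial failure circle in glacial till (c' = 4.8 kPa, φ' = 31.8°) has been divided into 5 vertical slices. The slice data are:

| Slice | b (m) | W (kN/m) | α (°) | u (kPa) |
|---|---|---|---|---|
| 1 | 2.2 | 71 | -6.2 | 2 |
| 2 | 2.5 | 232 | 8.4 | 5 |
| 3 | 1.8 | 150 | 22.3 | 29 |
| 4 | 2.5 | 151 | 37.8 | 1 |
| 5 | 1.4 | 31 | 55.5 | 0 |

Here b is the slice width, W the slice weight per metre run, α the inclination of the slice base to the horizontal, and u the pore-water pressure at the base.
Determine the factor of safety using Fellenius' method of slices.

FS = 1.83

Ordinary method of slices: FS = Σ[c'·Δl_i + (W_i cosα_i − u_i·Δl_i)·tanφ'] / Σ W_i sinα_i, with Δl_i = b_i / cosα_i.
Slice 1: Δl = 2.2/cos(-6.2°) = 2.213 m; N'_1 = 71·cos(-6.2°) − 2·2.213 = 66.2; c'Δl = 10.62; W sinα = -7.7
Slice 2: Δl = 2.5/cos8.4° = 2.527 m; N'_2 = 232·cos8.4° − 5·2.527 = 216.9; c'Δl = 12.13; W sinα = 33.9
Slice 3: Δl = 1.8/cos22.3° = 1.946 m; N'_3 = 150·cos22.3° − 29·1.946 = 82.4; c'Δl = 9.34; W sinα = 56.9
Slice 4: Δl = 2.5/cos37.8° = 3.164 m; N'_4 = 151·cos37.8° − 1·3.164 = 116.1; c'Δl = 15.19; W sinα = 92.5
Slice 5: Δl = 1.4/cos55.5° = 2.472 m; N'_5 = 31·cos55.5° − 0·2.472 = 17.6; c'Δl = 11.86; W sinα = 25.5
Σc'Δl = 59.1 kN/m; ΣN' = 499.1 kN/m; ΣW sinα = 201.2 kN/m
Resisting = 59.1 + 499.1·tan31.8° = 59.1 + 309.5 = 368.6 kN/m
FS = 368.6 / 201.2 = 1.832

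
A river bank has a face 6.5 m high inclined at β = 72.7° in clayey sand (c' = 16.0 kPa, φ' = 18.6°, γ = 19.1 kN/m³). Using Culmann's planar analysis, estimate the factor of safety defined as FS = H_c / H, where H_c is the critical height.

H_c = (4c'/γ) · sinβ cosφ' / [1 − cos(β − φ')]
    = (4·16.0/19.1) · sin72.7°·cos18.6° / [1 − cos54.1°]
    = 3.351 · 0.9049 / 0.4136 = 7.33 m
FS = H_c / H = 7.33 / 6.5 = 1.128

FS = 1.13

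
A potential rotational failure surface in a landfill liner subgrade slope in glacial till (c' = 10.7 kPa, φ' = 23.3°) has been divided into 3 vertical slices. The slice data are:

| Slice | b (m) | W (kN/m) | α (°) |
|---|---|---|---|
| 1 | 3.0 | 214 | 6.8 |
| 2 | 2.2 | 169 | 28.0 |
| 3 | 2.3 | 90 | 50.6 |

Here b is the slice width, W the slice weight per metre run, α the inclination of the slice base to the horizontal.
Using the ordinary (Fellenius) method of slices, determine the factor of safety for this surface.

Ordinary method of slices: FS = Σ[c'·Δl_i + (W_i cosα_i)·tanφ'] / Σ W_i sinα_i, with Δl_i = b_i / cosα_i.
Slice 1: Δl = 3.0/cos6.8° = 3.021 m; N'_1 = 214·cos6.8° = 212.5; c'Δl = 32.33; W sinα = 25.3
Slice 2: Δl = 2.2/cos28.0° = 2.492 m; N'_2 = 169·cos28.0° = 149.2; c'Δl = 26.66; W sinα = 79.3
Slice 3: Δl = 2.3/cos50.6° = 3.624 m; N'_3 = 90·cos50.6° = 57.1; c'Δl = 38.77; W sinα = 69.5
Σc'Δl = 97.8 kN/m; ΣN' = 418.8 kN/m; ΣW sinα = 174.2 kN/m
Resisting = 97.8 + 418.8·tan23.3° = 97.8 + 180.4 = 278.1 kN/m
FS = 278.1 / 174.2 = 1.596

FS = 1.60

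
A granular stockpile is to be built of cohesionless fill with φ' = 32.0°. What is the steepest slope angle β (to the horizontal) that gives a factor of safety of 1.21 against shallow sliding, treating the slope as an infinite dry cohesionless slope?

β = 27.3°

For an infinite dry cohesionless slope FS = tanφ'/tanβ, so tanβ = tanφ' / FS.
tanβ = tan32.0° / 1.21 = 0.6249 / 1.21 = 0.5164
β = arctan(0.5164) = 27.31°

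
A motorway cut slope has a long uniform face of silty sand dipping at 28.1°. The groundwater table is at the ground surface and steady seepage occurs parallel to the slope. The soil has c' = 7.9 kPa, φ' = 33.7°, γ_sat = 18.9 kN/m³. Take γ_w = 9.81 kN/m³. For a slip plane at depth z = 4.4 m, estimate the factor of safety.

With seepage parallel to the slope and the water table at the surface, the effective normal stress on the slip plane uses the buoyant unit weight γ' = γ_sat − γ_w while the driving shear stress uses γ_sat:
FS = [c' + γ' z cos²β tanφ'] / [γ_sat z sinβ cosβ]
γ' = 18.9 − 9.81 = 9.09 kN/m³
Numerator = 7.9 + 9.09·4.4·cos²28.1°·tan33.7° = 7.9 + 9.09·4.4·0.7781·0.6669 = 28.656 kPa
Denominator = 18.9·4.4·sin28.1°·cos28.1° = 18.9·4.4·0.4710·0.8821 = 34.552 kPa
FS = 28.656 / 34.552 = 0.829

FS = 0.83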